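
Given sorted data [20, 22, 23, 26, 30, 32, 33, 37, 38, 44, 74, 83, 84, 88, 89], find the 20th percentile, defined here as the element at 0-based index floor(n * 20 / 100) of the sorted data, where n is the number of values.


The dataset has n = 15 elements.
Index = floor(15 * 20 / 100) = floor(300 / 100) = floor(3) = 3
Counting from index 0 in the sorted data, the element at index 3 is 26.
Final answer: 26


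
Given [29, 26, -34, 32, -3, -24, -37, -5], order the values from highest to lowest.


Original list: [29, 26, -34, 32, -3, -24, -37, -5]
Repeatedly take the largest remaining element:
  Remaining [29, 26, -34, 32, -3, -24, -37, -5] -> largest is 32
  Remaining [29, 26, -34, -3, -24, -37, -5] -> largest is 29
  Remaining [26, -34, -3, -24, -37, -5] -> largest is 26
  Remaining [-34, -3, -24, -37, -5] -> largest is -3
  Remaining [-34, -24, -37, -5] -> largest is -5
  Remaining [-34, -24, -37] -> largest is -24
  Remaining [-34, -37] -> largest is -34
  Remaining [-37] -> largest is -37
Collecting the picks in order gives the descending list.
Final answer: [32, 29, 26, -3, -5, -24, -34, -37]


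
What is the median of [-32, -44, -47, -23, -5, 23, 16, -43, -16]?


First, sort the list: [-47, -44, -43, -32, -23, -16, -5, 16, 23]
The list has 9 elements (odd count).
The middle index is 4 (0-based), and the element there is -23.
Final answer: -23


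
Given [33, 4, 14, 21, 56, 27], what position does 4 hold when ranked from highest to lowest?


Sort descending: [56, 33, 27, 21, 14, 4]
Find 4 in the sorted list.
4 is at position 6.
Final answer: 6


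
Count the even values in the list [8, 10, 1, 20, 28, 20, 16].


Check each element:
  8 is even
  10 is even
  1 is odd
  20 is even
  28 is even
  20 is even
  16 is even
Evens: [8, 10, 20, 28, 20, 16]
Count of evens = 6
Final answer: 6


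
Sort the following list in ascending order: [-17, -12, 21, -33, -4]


Original list: [-17, -12, 21, -33, -4]
Repeatedly take the smallest remaining element:
  Remaining [-17, -12, 21, -33, -4] -> smallest is -33
  Remaining [-17, -12, 21, -4] -> smallest is -17
  Remaining [-12, 21, -4] -> smallest is -12
  Remaining [21, -4] -> smallest is -4
  Remaining [21] -> smallest is 21
Collecting the picks in order gives the sorted list.
Final answer: [-33, -17, -12, -4, 21]


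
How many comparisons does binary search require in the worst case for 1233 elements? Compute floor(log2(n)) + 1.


Binary search halves the search space each step.
Maximum comparisons = floor(log2(1233)) + 1
log2(1233) = 10.268
floor(log2(1233)) = 10, so 10 + 1 = 11
Final answer: 11


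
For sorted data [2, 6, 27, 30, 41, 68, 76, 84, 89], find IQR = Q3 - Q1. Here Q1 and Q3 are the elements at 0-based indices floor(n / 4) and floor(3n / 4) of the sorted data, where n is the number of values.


The data has n = 9 elements.
Q1 index = floor(9 / 4) = floor(2.25) = 2; Q3 index = floor(3 * 9 / 4) = floor(6.75) = 6
Q1 = element at index 2 = 27
Q3 = element at index 6 = 76
IQR = 76 - 27 = 49
Final answer: 49


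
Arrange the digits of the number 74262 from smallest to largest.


The number 74262 has digits: 7, 4, 2, 6, 2
Sorted: 2, 2, 4, 6, 7
Joining the sorted digits gives the result.
Final answer: 22467


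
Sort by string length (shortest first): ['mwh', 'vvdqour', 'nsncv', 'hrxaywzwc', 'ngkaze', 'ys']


Compute lengths:
  'mwh' has length 3
  'vvdqour' has length 7
  'nsncv' has length 5
  'hrxaywzwc' has length 9
  'ngkaze' has length 6
  'ys' has length 2
Lengths in increasing order: 2 < 3 < 5 < 6 < 7 < 9
Listing the words in that order gives the answer.
Final answer: ['ys', 'mwh', 'nsncv', 'ngkaze', 'vvdqour', 'hrxaywzwc']


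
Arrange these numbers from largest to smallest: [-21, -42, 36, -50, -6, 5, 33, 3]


Original list: [-21, -42, 36, -50, -6, 5, 33, 3]
Repeatedly take the largest remaining element:
  Remaining [-21, -42, 36, -50, -6, 5, 33, 3] -> largest is 36
  Remaining [-21, -42, -50, -6, 5, 33, 3] -> largest is 33
  Remaining [-21, -42, -50, -6, 5, 3] -> largest is 5
  Remaining [-21, -42, -50, -6, 3] -> largest is 3
  Remaining [-21, -42, -50, -6] -> largest is -6
  Remaining [-21, -42, -50] -> largest is -21
  Remaining [-42, -50] -> largest is -42
  Remaining [-50] -> largest is -50
Collecting the picks in order gives the descending list.
Final answer: [36, 33, 5, 3, -6, -21, -42, -50]


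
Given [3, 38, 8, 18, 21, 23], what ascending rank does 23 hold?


Sort ascending: [3, 8, 18, 21, 23, 38]
Find 23 in the sorted list.
23 is at position 5 (1-indexed).
Final answer: 5


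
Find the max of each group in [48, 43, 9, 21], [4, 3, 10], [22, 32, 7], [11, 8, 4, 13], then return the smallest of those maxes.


Find max of each group:
  Group 1: [48, 43, 9, 21] -> max = 48
  Group 2: [4, 3, 10] -> max = 10
  Group 3: [22, 32, 7] -> max = 32
  Group 4: [11, 8, 4, 13] -> max = 13
Maxes: [48, 10, 32, 13]
Minimum of maxes = 10
Final answer: 10


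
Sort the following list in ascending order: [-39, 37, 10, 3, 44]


Original list: [-39, 37, 10, 3, 44]
Repeatedly take the smallest remaining element:
  Remaining [-39, 37, 10, 3, 44] -> smallest is -39
  Remaining [37, 10, 3, 44] -> smallest is 3
  Remaining [37, 10, 44] -> smallest is 10
  Remaining [37, 44] -> smallest is 37
  Remaining [44] -> smallest is 44
Collecting the picks in order gives the sorted list.
Final answer: [-39, 3, 10, 37, 44]


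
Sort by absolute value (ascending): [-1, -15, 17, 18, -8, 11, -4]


Compute absolute values:
  |-1| = 1
  |-15| = 15
  |17| = 17
  |18| = 18
  |-8| = 8
  |11| = 11
  |-4| = 4
Absolute values in increasing order: 1 < 4 < 8 < 11 < 15 < 17 < 18
Listing the original numbers in that order gives the answer.
Final answer: [-1, -4, -8, 11, -15, 17, 18]


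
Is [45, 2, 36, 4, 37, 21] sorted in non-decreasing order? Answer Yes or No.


Check consecutive pairs:
  45 <= 2? False
  2 <= 36? True
  36 <= 4? False
  4 <= 37? True
  37 <= 21? False
3 consecutive pair(s) are out of order, so the list is not sorted.
Final answer: No


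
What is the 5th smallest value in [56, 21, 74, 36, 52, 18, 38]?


Sort ascending: [18, 21, 36, 38, 52, 56, 74]
The 5th element (1-indexed) is at index 4.
Value = 52
Final answer: 52


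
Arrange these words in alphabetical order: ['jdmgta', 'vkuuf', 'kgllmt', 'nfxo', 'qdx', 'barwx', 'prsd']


Compare strings character by character (the first differing letter decides):
  'barwx' < 'jdmgta' since 'b' < 'j' at position 1
  'jdmgta' < 'kgllmt' since 'j' < 'k' at position 1
  'kgllmt' < 'nfxo' since 'k' < 'n' at position 1
  'nfxo' < 'prsd' since 'n' < 'p' at position 1
  'prsd' < 'qdx' since 'p' < 'q' at position 1
  'qdx' < 'vkuuf' since 'q' < 'v' at position 1
Chaining these comparisons gives the alphabetical order.
Final answer: ['barwx', 'jdmgta', 'kgllmt', 'nfxo', 'prsd', 'qdx', 'vkuuf']


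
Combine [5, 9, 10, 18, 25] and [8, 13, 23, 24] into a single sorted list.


List A: [5, 9, 10, 18, 25]
List B: [8, 13, 23, 24]
Repeatedly compare the front elements and take the smaller:
  5 vs 8 -> take 5
  9 vs 8 -> take 8
  9 vs 13 -> take 9
  10 vs 13 -> take 10
  18 vs 13 -> take 13
  18 vs 23 -> take 18
  25 vs 23 -> take 23
  25 vs 24 -> take 24
  B is exhausted; append the rest of A: [25]
Final answer: [5, 8, 9, 10, 13, 18, 23, 24, 25]


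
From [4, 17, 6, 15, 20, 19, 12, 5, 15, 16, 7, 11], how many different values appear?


List all unique values:
Distinct values: [4, 5, 6, 7, 11, 12, 15, 16, 17, 19, 20]
Count = 11
Final answer: 11


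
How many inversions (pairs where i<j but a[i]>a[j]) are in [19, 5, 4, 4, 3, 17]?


For each element, count the later elements that are smaller than it:
  19 (index 0): smaller elements after it = [5, 4, 4, 3, 17] -> 5
  5 (index 1): smaller elements after it = [4, 4, 3] -> 3
  4 (index 2): smaller elements after it = [3] -> 1
  4 (index 3): smaller elements after it = [3] -> 1
  3 (index 4): smaller elements after it = [] -> 0
Total inversions = 5 + 3 + 1 + 1 + 0 = 10
Final answer: 10


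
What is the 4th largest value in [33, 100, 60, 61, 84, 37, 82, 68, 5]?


Sort descending: [100, 84, 82, 68, 61, 60, 37, 33, 5]
The 4th element (1-indexed) is at index 3.
Value = 68
Final answer: 68


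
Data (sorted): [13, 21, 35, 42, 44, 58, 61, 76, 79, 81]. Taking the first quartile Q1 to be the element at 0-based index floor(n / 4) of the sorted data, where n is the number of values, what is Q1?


The list has n = 10 elements.
Q1 index = floor(10 / 4) = floor(2.5) = 2
Counting from index 0 in the sorted data, the element at index 2 is 35.
Final answer: 35


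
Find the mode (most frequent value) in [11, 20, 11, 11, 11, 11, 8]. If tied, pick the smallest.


Count the frequency of each value:
  8 appears 1 time(s)
  11 appears 5 time(s)
  20 appears 1 time(s)
Maximum frequency is 5.
Only 11 reaches that frequency, so it is the mode.
Final answer: 11


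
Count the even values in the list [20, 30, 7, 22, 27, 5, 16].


Check each element:
  20 is even
  30 is even
  7 is odd
  22 is even
  27 is odd
  5 is odd
  16 is even
Evens: [20, 30, 22, 16]
Count of evens = 4
Final answer: 4


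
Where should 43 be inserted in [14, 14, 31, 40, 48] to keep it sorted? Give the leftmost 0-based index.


List is sorted: [14, 14, 31, 40, 48]
We need the leftmost position where 43 can be inserted, i.e. the first index whose element is >= 43 (or the end of the list if none is).
Binary search with low=0, high=5 (0-based indices):
  low=0, high=5, mid=2: a[2]=31 < 43, so low = 3
  low=3, high=5, mid=4: a[4]=48 >= 43, so high = 4
  low=3, high=4, mid=3: a[3]=40 < 43, so low = 4
Now low = high = 4, so the insertion index is 4.
Final answer: 4


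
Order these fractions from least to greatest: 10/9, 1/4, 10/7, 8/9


Convert to decimal for comparison:
  10/9 = 1.1111
  1/4 = 0.25
  10/7 = 1.4286
  8/9 = 0.8889
Decimals in increasing order: 0.25 < 0.8889 < 1.1111 < 1.4286
Writing each back as its fraction gives the sorted order.
Final answer: 1/4, 8/9, 10/9, 10/7


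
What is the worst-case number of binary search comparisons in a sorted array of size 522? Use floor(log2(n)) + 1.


Binary search halves the search space each step.
Maximum comparisons = floor(log2(522)) + 1
log2(522) = 9.0279
floor(log2(522)) = 9, so 9 + 1 = 10
Final answer: 10


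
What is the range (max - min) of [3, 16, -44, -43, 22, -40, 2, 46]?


Maximum value: 46
Minimum value: -44
Range = 46 - (-44) = 90
Final answer: 90


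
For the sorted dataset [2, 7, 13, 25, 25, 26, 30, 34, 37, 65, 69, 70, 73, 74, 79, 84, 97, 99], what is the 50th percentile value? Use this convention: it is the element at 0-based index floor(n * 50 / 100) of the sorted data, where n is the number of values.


The dataset has n = 18 elements.
Index = floor(18 * 50 / 100) = floor(900 / 100) = floor(9) = 9
Counting from index 0 in the sorted data, the element at index 9 is 65.
Final answer: 65


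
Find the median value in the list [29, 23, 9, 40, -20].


First, sort the list: [-20, 9, 23, 29, 40]
The list has 5 elements (odd count).
The middle index is 2 (0-based), and the element there is 23.
Final answer: 23


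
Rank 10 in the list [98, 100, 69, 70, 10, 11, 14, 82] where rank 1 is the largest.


Sort descending: [100, 98, 82, 70, 69, 14, 11, 10]
Find 10 in the sorted list.
10 is at position 8.
Final answer: 8


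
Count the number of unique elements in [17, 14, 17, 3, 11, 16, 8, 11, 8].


List all unique values:
Distinct values: [3, 8, 11, 14, 16, 17]
Count = 6
Final answer: 6


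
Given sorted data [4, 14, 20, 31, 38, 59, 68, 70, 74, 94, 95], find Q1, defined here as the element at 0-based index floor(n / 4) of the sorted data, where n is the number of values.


The list has n = 11 elements.
Q1 index = floor(11 / 4) = floor(2.75) = 2
Counting from index 0 in the sorted data, the element at index 2 is 20.
Final answer: 20


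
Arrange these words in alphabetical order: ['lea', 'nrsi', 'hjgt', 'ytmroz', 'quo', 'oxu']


Compare strings character by character (the first differing letter decides):
  'hjgt' < 'lea' since 'h' < 'l' at position 1
  'lea' < 'nrsi' since 'l' < 'n' at position 1
  'nrsi' < 'oxu' since 'n' < 'o' at position 1
  'oxu' < 'quo' since 'o' < 'q' at position 1
  'quo' < 'ytmroz' since 'q' < 'y' at position 1
Chaining these comparisons gives the alphabetical order.
Final answer: ['hjgt', 'lea', 'nrsi', 'oxu', 'quo', 'ytmroz']


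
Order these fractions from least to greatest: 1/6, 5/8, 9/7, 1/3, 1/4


Convert to decimal for comparison:
  1/6 = 0.1667
  5/8 = 0.625
  9/7 = 1.2857
  1/3 = 0.3333
  1/4 = 0.25
Decimals in increasing order: 0.1667 < 0.25 < 0.3333 < 0.625 < 1.2857
Writing each back as its fraction gives the sorted order.
Final answer: 1/6, 1/4, 1/3, 5/8, 9/7


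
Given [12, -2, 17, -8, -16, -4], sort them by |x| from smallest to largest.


Compute absolute values:
  |12| = 12
  |-2| = 2
  |17| = 17
  |-8| = 8
  |-16| = 16
  |-4| = 4
Absolute values in increasing order: 2 < 4 < 8 < 12 < 16 < 17
Listing the original numbers in that order gives the answer.
Final answer: [-2, -4, -8, 12, -16, 17]


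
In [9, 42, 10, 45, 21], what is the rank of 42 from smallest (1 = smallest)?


Sort ascending: [9, 10, 21, 42, 45]
Find 42 in the sorted list.
42 is at position 4 (1-indexed).
Final answer: 4


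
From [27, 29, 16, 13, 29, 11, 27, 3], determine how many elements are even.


Check each element:
  27 is odd
  29 is odd
  16 is even
  13 is odd
  29 is odd
  11 is odd
  27 is odd
  3 is odd
Evens: [16]
Count of evens = 1
Final answer: 1


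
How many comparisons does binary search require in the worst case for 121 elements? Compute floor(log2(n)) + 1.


Binary search halves the search space each step.
Maximum comparisons = floor(log2(121)) + 1
log2(121) = 6.9189
floor(log2(121)) = 6, so 6 + 1 = 7
Final answer: 7


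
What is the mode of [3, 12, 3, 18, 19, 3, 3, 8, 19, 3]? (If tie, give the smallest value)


Count the frequency of each value:
  3 appears 5 time(s)
  8 appears 1 time(s)
  12 appears 1 time(s)
  18 appears 1 time(s)
  19 appears 2 time(s)
Maximum frequency is 5.
Only 3 reaches that frequency, so it is the mode.
Final answer: 3


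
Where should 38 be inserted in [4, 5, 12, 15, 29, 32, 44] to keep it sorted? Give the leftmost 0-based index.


List is sorted: [4, 5, 12, 15, 29, 32, 44]
We need the leftmost position where 38 can be inserted, i.e. the first index whose element is >= 38 (or the end of the list if none is).
Binary search with low=0, high=7 (0-based indices):
  low=0, high=7, mid=3: a[3]=15 < 38, so low = 4
  low=4, high=7, mid=5: a[5]=32 < 38, so low = 6
  low=6, high=7, mid=6: a[6]=44 >= 38, so high = 6
Now low = high = 6, so the insertion index is 6.
Final answer: 6


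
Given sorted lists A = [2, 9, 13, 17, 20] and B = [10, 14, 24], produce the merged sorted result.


List A: [2, 9, 13, 17, 20]
List B: [10, 14, 24]
Repeatedly compare the front elements and take the smaller:
  2 vs 10 -> take 2
  9 vs 10 -> take 9
  13 vs 10 -> take 10
  13 vs 14 -> take 13
  17 vs 14 -> take 14
  17 vs 24 -> take 17
  20 vs 24 -> take 20
  A is exhausted; append the rest of B: [24]
Final answer: [2, 9, 10, 13, 14, 17, 20, 24]


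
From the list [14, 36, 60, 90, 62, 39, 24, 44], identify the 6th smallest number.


Sort ascending: [14, 24, 36, 39, 44, 60, 62, 90]
The 6th element (1-indexed) is at index 5.
Value = 60
Final answer: 60


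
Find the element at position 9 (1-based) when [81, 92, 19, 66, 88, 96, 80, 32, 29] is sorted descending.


Sort descending: [96, 92, 88, 81, 80, 66, 32, 29, 19]
The 9th element (1-indexed) is at index 8.
Value = 19
Final answer: 19


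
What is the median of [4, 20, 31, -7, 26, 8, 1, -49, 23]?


First, sort the list: [-49, -7, 1, 4, 8, 20, 23, 26, 31]
The list has 9 elements (odd count).
The middle index is 4 (0-based), and the element there is 8.
Final answer: 8


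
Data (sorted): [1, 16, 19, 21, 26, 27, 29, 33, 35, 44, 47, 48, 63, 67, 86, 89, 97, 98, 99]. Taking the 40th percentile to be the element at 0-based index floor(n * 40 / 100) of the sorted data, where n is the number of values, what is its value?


The dataset has n = 19 elements.
Index = floor(19 * 40 / 100) = floor(760 / 100) = floor(7.6) = 7
Counting from index 0 in the sorted data, the element at index 7 is 33.
Final answer: 33


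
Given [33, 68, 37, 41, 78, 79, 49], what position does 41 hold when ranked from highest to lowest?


Sort descending: [79, 78, 68, 49, 41, 37, 33]
Find 41 in the sorted list.
41 is at position 5.
Final answer: 5


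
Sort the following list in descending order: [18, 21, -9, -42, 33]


Original list: [18, 21, -9, -42, 33]
Repeatedly take the largest remaining element:
  Remaining [18, 21, -9, -42, 33] -> largest is 33
  Remaining [18, 21, -9, -42] -> largest is 21
  Remaining [18, -9, -42] -> largest is 18
  Remaining [-9, -42] -> largest is -9
  Remaining [-42] -> largest is -42
Collecting the picks in order gives the descending list.
Final answer: [33, 21, 18, -9, -42]


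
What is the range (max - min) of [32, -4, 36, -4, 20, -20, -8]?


Maximum value: 36
Minimum value: -20
Range = 36 - (-20) = 56
Final answer: 56


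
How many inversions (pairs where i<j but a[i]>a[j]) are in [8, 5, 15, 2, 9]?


For each element, count the later elements that are smaller than it:
  8 (index 0): smaller elements after it = [5, 2] -> 2
  5 (index 1): smaller elements after it = [2] -> 1
  15 (index 2): smaller elements after it = [2, 9] -> 2
  2 (index 3): smaller elements after it = [] -> 0
Total inversions = 2 + 1 + 2 + 0 = 5
Final answer: 5


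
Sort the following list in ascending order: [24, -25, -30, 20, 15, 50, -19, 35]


Original list: [24, -25, -30, 20, 15, 50, -19, 35]
Repeatedly take the smallest remaining element:
  Remaining [24, -25, -30, 20, 15, 50, -19, 35] -> smallest is -30
  Remaining [24, -25, 20, 15, 50, -19, 35] -> smallest is -25
  Remaining [24, 20, 15, 50, -19, 35] -> smallest is -19
  Remaining [24, 20, 15, 50, 35] -> smallest is 15
  Remaining [24, 20, 50, 35] -> smallest is 20
  Remaining [24, 50, 35] -> smallest is 24
  Remaining [50, 35] -> smallest is 35
  Remaining [50] -> smallest is 50
Collecting the picks in order gives the sorted list.
Final answer: [-30, -25, -19, 15, 20, 24, 35, 50]


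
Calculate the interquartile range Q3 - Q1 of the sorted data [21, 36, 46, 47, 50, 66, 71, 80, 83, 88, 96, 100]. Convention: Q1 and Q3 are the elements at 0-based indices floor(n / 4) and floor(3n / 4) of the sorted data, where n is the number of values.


The data has n = 12 elements.
Q1 index = floor(12 / 4) = floor(3) = 3; Q3 index = floor(3 * 12 / 4) = floor(9) = 9
Q1 = element at index 3 = 47
Q3 = element at index 9 = 88
IQR = 88 - 47 = 41
Final answer: 41


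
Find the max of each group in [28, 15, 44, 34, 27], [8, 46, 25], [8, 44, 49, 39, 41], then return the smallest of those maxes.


Find max of each group:
  Group 1: [28, 15, 44, 34, 27] -> max = 44
  Group 2: [8, 46, 25] -> max = 46
  Group 3: [8, 44, 49, 39, 41] -> max = 49
Maxes: [44, 46, 49]
Minimum of maxes = 44
Final answer: 44


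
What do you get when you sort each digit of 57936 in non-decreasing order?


The number 57936 has digits: 5, 7, 9, 3, 6
Sorted: 3, 5, 6, 7, 9
Joining the sorted digits gives the result.
Final answer: 35679


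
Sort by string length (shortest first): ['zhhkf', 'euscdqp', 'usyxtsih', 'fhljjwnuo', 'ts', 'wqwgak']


Compute lengths:
  'zhhkf' has length 5
  'euscdqp' has length 7
  'usyxtsih' has length 8
  'fhljjwnuo' has length 9
  'ts' has length 2
  'wqwgak' has length 6
Lengths in increasing order: 2 < 5 < 6 < 7 < 8 < 9
Listing the words in that order gives the answer.
Final answer: ['ts', 'zhhkf', 'wqwgak', 'euscdqp', 'usyxtsih', 'fhljjwnuo']


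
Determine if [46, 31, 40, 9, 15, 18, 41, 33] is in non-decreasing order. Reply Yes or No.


Check consecutive pairs:
  46 <= 31? False
  31 <= 40? True
  40 <= 9? False
  9 <= 15? True
  15 <= 18? True
  18 <= 41? True
  41 <= 33? False
3 consecutive pair(s) are out of order, so the list is not sorted.
Final answer: No


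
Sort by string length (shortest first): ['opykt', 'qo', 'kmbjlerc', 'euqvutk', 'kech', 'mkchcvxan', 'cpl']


Compute lengths:
  'opykt' has length 5
  'qo' has length 2
  'kmbjlerc' has length 8
  'euqvutk' has length 7
  'kech' has length 4
  'mkchcvxan' has length 9
  'cpl' has length 3
Lengths in increasing order: 2 < 3 < 4 < 5 < 7 < 8 < 9
Listing the words in that order gives the answer.
Final answer: ['qo', 'cpl', 'kech', 'opykt', 'euqvutk', 'kmbjlerc', 'mkchcvxan']


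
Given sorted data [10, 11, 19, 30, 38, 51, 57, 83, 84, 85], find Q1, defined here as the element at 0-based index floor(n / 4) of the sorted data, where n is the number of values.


The list has n = 10 elements.
Q1 index = floor(10 / 4) = floor(2.5) = 2
Counting from index 0 in the sorted data, the element at index 2 is 19.
Final answer: 19


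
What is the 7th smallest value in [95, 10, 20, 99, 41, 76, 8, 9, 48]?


Sort ascending: [8, 9, 10, 20, 41, 48, 76, 95, 99]
The 7th element (1-indexed) is at index 6.
Value = 76
Final answer: 76


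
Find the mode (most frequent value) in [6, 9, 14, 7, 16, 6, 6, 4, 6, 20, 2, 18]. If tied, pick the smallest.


Count the frequency of each value:
  2 appears 1 time(s)
  4 appears 1 time(s)
  6 appears 4 time(s)
  7 appears 1 time(s)
  9 appears 1 time(s)
  14 appears 1 time(s)
  16 appears 1 time(s)
  18 appears 1 time(s)
  20 appears 1 time(s)
Maximum frequency is 4.
Only 6 reaches that frequency, so it is the mode.
Final answer: 6


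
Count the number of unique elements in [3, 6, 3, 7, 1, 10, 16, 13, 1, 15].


List all unique values:
Distinct values: [1, 3, 6, 7, 10, 13, 15, 16]
Count = 8
Final answer: 8


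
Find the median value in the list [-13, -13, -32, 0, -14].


First, sort the list: [-32, -14, -13, -13, 0]
The list has 5 elements (odd count).
The middle index is 2 (0-based), and the element there is -13.
Final answer: -13


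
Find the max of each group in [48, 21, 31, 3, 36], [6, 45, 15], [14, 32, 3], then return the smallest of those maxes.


Find max of each group:
  Group 1: [48, 21, 31, 3, 36] -> max = 48
  Group 2: [6, 45, 15] -> max = 45
  Group 3: [14, 32, 3] -> max = 32
Maxes: [48, 45, 32]
Minimum of maxes = 32
Final answer: 32


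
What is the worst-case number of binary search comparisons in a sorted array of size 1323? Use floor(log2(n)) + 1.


Binary search halves the search space each step.
Maximum comparisons = floor(log2(1323)) + 1
log2(1323) = 10.3696
floor(log2(1323)) = 10, so 10 + 1 = 11
Final answer: 11


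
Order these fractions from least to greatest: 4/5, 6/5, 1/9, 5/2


Convert to decimal for comparison:
  4/5 = 0.8
  6/5 = 1.2
  1/9 = 0.1111
  5/2 = 2.5
Decimals in increasing order: 0.1111 < 0.8 < 1.2 < 2.5
Writing each back as its fraction gives the sorted order.
Final answer: 1/9, 4/5, 6/5, 5/2


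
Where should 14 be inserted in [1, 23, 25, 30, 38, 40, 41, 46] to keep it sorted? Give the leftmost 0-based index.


List is sorted: [1, 23, 25, 30, 38, 40, 41, 46]
We need the leftmost position where 14 can be inserted, i.e. the first index whose element is >= 14 (or the end of the list if none is).
Binary search with low=0, high=8 (0-based indices):
  low=0, high=8, mid=4: a[4]=38 >= 14, so high = 4
  low=0, high=4, mid=2: a[2]=25 >= 14, so high = 2
  low=0, high=2, mid=1: a[1]=23 >= 14, so high = 1
  low=0, high=1, mid=0: a[0]=1 < 14, so low = 1
Now low = high = 1, so the insertion index is 1.
Final answer: 1


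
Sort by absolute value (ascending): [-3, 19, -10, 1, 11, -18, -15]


Compute absolute values:
  |-3| = 3
  |19| = 19
  |-10| = 10
  |1| = 1
  |11| = 11
  |-18| = 18
  |-15| = 15
Absolute values in increasing order: 1 < 3 < 10 < 11 < 15 < 18 < 19
Listing the original numbers in that order gives the answer.
Final answer: [1, -3, -10, 11, -15, -18, 19]


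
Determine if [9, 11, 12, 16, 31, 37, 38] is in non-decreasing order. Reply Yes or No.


Check consecutive pairs:
  9 <= 11? True
  11 <= 12? True
  12 <= 16? True
  16 <= 31? True
  31 <= 37? True
  37 <= 38? True
Every consecutive pair is in order, so the list is non-decreasing.
Final answer: Yes


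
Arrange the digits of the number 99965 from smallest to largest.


The number 99965 has digits: 9, 9, 9, 6, 5
Sorted: 5, 6, 9, 9, 9
Joining the sorted digits gives the result.
Final answer: 56999


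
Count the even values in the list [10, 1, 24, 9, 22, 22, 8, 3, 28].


Check each element:
  10 is even
  1 is odd
  24 is even
  9 is odd
  22 is even
  22 is even
  8 is even
  3 is odd
  28 is even
Evens: [10, 24, 22, 22, 8, 28]
Count of evens = 6
Final answer: 6


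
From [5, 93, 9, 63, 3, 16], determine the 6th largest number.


Sort descending: [93, 63, 16, 9, 5, 3]
The 6th element (1-indexed) is at index 5.
Value = 3
Final answer: 3


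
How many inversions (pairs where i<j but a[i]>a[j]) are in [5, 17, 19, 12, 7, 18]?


For each element, count the later elements that are smaller than it:
  5 (index 0): smaller elements after it = [] -> 0
  17 (index 1): smaller elements after it = [12, 7] -> 2
  19 (index 2): smaller elements after it = [12, 7, 18] -> 3
  12 (index 3): smaller elements after it = [7] -> 1
  7 (index 4): smaller elements after it = [] -> 0
Total inversions = 0 + 2 + 3 + 1 + 0 = 6
Final answer: 6


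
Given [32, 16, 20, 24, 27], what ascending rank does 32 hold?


Sort ascending: [16, 20, 24, 27, 32]
Find 32 in the sorted list.
32 is at position 5 (1-indexed).
Final answer: 5


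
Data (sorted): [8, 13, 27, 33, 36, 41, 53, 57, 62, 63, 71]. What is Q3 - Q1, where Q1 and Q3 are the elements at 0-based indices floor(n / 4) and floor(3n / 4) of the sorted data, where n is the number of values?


The data has n = 11 elements.
Q1 index = floor(11 / 4) = floor(2.75) = 2; Q3 index = floor(3 * 11 / 4) = floor(8.25) = 8
Q1 = element at index 2 = 27
Q3 = element at index 8 = 62
IQR = 62 - 27 = 35
Final answer: 35


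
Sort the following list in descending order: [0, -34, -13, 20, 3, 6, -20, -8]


Original list: [0, -34, -13, 20, 3, 6, -20, -8]
Repeatedly take the largest remaining element:
  Remaining [0, -34, -13, 20, 3, 6, -20, -8] -> largest is 20
  Remaining [0, -34, -13, 3, 6, -20, -8] -> largest is 6
  Remaining [0, -34, -13, 3, -20, -8] -> largest is 3
  Remaining [0, -34, -13, -20, -8] -> largest is 0
  Remaining [-34, -13, -20, -8] -> largest is -8
  Remaining [-34, -13, -20] -> largest is -13
  Remaining [-34, -20] -> largest is -20
  Remaining [-34] -> largest is -34
Collecting the picks in order gives the descending list.
Final answer: [20, 6, 3, 0, -8, -13, -20, -34]


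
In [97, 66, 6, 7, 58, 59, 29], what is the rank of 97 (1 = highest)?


Sort descending: [97, 66, 59, 58, 29, 7, 6]
Find 97 in the sorted list.
97 is at position 1.
Final answer: 1


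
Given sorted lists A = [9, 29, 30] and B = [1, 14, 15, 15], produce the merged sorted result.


List A: [9, 29, 30]
List B: [1, 14, 15, 15]
Repeatedly compare the front elements and take the smaller:
  9 vs 1 -> take 1
  9 vs 14 -> take 9
  29 vs 14 -> take 14
  29 vs 15 -> take 15
  29 vs 15 -> take 15
  B is exhausted; append the rest of A: [29, 30]
Final answer: [1, 9, 14, 15, 15, 29, 30]


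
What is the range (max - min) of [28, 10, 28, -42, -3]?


Maximum value: 28
Minimum value: -42
Range = 28 - (-42) = 70
Final answer: 70


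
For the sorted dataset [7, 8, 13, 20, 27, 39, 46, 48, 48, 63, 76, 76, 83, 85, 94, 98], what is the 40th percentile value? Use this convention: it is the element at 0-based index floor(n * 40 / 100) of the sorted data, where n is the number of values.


The dataset has n = 16 elements.
Index = floor(16 * 40 / 100) = floor(640 / 100) = floor(6.4) = 6
Counting from index 0 in the sorted data, the element at index 6 is 46.
Final answer: 46


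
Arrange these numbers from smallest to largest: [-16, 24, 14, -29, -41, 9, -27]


Original list: [-16, 24, 14, -29, -41, 9, -27]
Repeatedly take the smallest remaining element:
  Remaining [-16, 24, 14, -29, -41, 9, -27] -> smallest is -41
  Remaining [-16, 24, 14, -29, 9, -27] -> smallest is -29
  Remaining [-16, 24, 14, 9, -27] -> smallest is -27
  Remaining [-16, 24, 14, 9] -> smallest is -16
  Remaining [24, 14, 9] -> smallest is 9
  Remaining [24, 14] -> smallest is 14
  Remaining [24] -> smallest is 24
Collecting the picks in order gives the sorted list.
Final answer: [-41, -29, -27, -16, 9, 14, 24]


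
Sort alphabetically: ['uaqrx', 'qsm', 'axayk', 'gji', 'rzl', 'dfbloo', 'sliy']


Compare strings character by character (the first differing letter decides):
  'axayk' < 'dfbloo' since 'a' < 'd' at position 1
  'dfbloo' < 'gji' since 'd' < 'g' at position 1
  'gji' < 'qsm' since 'g' < 'q' at position 1
  'qsm' < 'rzl' since 'q' < 'r' at position 1
  'rzl' < 'sliy' since 'r' < 's' at position 1
  'sliy' < 'uaqrx' since 's' < 'u' at position 1
Chaining these comparisons gives the alphabetical order.
Final answer: ['axayk', 'dfbloo', 'gji', 'qsm', 'rzl', 'sliy', 'uaqrx']


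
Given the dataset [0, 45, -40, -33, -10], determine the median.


First, sort the list: [-40, -33, -10, 0, 45]
The list has 5 elements (odd count).
The middle index is 2 (0-based), and the element there is -10.
Final answer: -10


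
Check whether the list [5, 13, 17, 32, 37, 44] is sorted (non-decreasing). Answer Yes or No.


Check consecutive pairs:
  5 <= 13? True
  13 <= 17? True
  17 <= 32? True
  32 <= 37? True
  37 <= 44? True
Every consecutive pair is in order, so the list is non-decreasing.
Final answer: Yes


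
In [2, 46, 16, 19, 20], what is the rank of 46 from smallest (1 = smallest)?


Sort ascending: [2, 16, 19, 20, 46]
Find 46 in the sorted list.
46 is at position 5 (1-indexed).
Final answer: 5


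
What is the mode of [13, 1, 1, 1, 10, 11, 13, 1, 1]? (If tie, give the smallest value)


Count the frequency of each value:
  1 appears 5 time(s)
  10 appears 1 time(s)
  11 appears 1 time(s)
  13 appears 2 time(s)
Maximum frequency is 5.
Only 1 reaches that frequency, so it is the mode.
Final answer: 1


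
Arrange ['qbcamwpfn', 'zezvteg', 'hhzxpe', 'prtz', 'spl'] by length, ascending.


Compute lengths:
  'qbcamwpfn' has length 9
  'zezvteg' has length 7
  'hhzxpe' has length 6
  'prtz' has length 4
  'spl' has length 3
Lengths in increasing order: 3 < 4 < 6 < 7 < 9
Listing the words in that order gives the answer.
Final answer: ['spl', 'prtz', 'hhzxpe', 'zezvteg', 'qbcamwpfn']


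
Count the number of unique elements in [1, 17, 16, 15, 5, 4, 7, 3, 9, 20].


List all unique values:
Distinct values: [1, 3, 4, 5, 7, 9, 15, 16, 17, 20]
Count = 10
Final answer: 10


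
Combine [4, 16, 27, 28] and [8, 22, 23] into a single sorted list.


List A: [4, 16, 27, 28]
List B: [8, 22, 23]
Repeatedly compare the front elements and take the smaller:
  4 vs 8 -> take 4
  16 vs 8 -> take 8
  16 vs 22 -> take 16
  27 vs 22 -> take 22
  27 vs 23 -> take 23
  B is exhausted; append the rest of A: [27, 28]
Final answer: [4, 8, 16, 22, 23, 27, 28]


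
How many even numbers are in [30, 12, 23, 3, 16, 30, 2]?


Check each element:
  30 is even
  12 is even
  23 is odd
  3 is odd
  16 is even
  30 is even
  2 is even
Evens: [30, 12, 16, 30, 2]
Count of evens = 5
Final answer: 5


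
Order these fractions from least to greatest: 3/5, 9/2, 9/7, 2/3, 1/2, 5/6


Convert to decimal for comparison:
  3/5 = 0.6
  9/2 = 4.5
  9/7 = 1.2857
  2/3 = 0.6667
  1/2 = 0.5
  5/6 = 0.8333
Decimals in increasing order: 0.5 < 0.6 < 0.6667 < 0.8333 < 1.2857 < 4.5
Writing each back as its fraction gives the sorted order.
Final answer: 1/2, 3/5, 2/3, 5/6, 9/7, 9/2


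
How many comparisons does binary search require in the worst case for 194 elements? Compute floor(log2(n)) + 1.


Binary search halves the search space each step.
Maximum comparisons = floor(log2(194)) + 1
log2(194) = 7.5999
floor(log2(194)) = 7, so 7 + 1 = 8
Final answer: 8


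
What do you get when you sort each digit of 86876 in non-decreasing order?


The number 86876 has digits: 8, 6, 8, 7, 6
Sorted: 6, 6, 7, 8, 8
Joining the sorted digits gives the result.
Final answer: 66788


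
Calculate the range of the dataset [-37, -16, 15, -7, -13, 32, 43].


Maximum value: 43
Minimum value: -37
Range = 43 - (-37) = 80
Final answer: 80


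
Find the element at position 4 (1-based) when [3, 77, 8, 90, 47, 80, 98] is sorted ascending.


Sort ascending: [3, 8, 47, 77, 80, 90, 98]
The 4th element (1-indexed) is at index 3.
Value = 77
Final answer: 77


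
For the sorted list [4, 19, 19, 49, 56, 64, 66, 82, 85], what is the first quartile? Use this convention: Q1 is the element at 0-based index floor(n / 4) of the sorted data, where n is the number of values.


The list has n = 9 elements.
Q1 index = floor(9 / 4) = floor(2.25) = 2
Counting from index 0 in the sorted data, the element at index 2 is 19.
Final answer: 19


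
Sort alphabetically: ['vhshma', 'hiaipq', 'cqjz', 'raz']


Compare strings character by character (the first differing letter decides):
  'cqjz' < 'hiaipq' since 'c' < 'h' at position 1
  'hiaipq' < 'raz' since 'h' < 'r' at position 1
  'raz' < 'vhshma' since 'r' < 'v' at position 1
Chaining these comparisons gives the alphabetical order.
Final answer: ['cqjz', 'hiaipq', 'raz', 'vhshma']


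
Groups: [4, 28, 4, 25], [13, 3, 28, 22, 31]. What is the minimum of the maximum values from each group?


Find max of each group:
  Group 1: [4, 28, 4, 25] -> max = 28
  Group 2: [13, 3, 28, 22, 31] -> max = 31
Maxes: [28, 31]
Minimum of maxes = 28
Final answer: 28


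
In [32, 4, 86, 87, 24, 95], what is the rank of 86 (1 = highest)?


Sort descending: [95, 87, 86, 32, 24, 4]
Find 86 in the sorted list.
86 is at position 3.
Final answer: 3


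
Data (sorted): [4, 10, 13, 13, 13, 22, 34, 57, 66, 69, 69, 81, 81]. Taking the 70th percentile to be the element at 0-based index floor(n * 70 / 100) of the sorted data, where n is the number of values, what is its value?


The dataset has n = 13 elements.
Index = floor(13 * 70 / 100) = floor(910 / 100) = floor(9.1) = 9
Counting from index 0 in the sorted data, the element at index 9 is 69.
Final answer: 69


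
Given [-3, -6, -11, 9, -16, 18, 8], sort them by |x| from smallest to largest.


Compute absolute values:
  |-3| = 3
  |-6| = 6
  |-11| = 11
  |9| = 9
  |-16| = 16
  |18| = 18
  |8| = 8
Absolute values in increasing order: 3 < 6 < 8 < 9 < 11 < 16 < 18
Listing the original numbers in that order gives the answer.
Final answer: [-3, -6, 8, 9, -11, -16, 18]


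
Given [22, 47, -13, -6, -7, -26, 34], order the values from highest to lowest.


Original list: [22, 47, -13, -6, -7, -26, 34]
Repeatedly take the largest remaining element:
  Remaining [22, 47, -13, -6, -7, -26, 34] -> largest is 47
  Remaining [22, -13, -6, -7, -26, 34] -> largest is 34
  Remaining [22, -13, -6, -7, -26] -> largest is 22
  Remaining [-13, -6, -7, -26] -> largest is -6
  Remaining [-13, -7, -26] -> largest is -7
  Remaining [-13, -26] -> largest is -13
  Remaining [-26] -> largest is -26
Collecting the picks in order gives the descending list.
Final answer: [47, 34, 22, -6, -7, -13, -26]


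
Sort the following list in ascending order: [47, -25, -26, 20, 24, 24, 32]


Original list: [47, -25, -26, 20, 24, 24, 32]
Repeatedly take the smallest remaining element:
  Remaining [47, -25, -26, 20, 24, 24, 32] -> smallest is -26
  Remaining [47, -25, 20, 24, 24, 32] -> smallest is -25
  Remaining [47, 20, 24, 24, 32] -> smallest is 20
  Remaining [47, 24, 24, 32] -> smallest is 24
  Remaining [47, 24, 32] -> smallest is 24
  Remaining [47, 32] -> smallest is 32
  Remaining [47] -> smallest is 47
Collecting the picks in order gives the sorted list.
Final answer: [-26, -25, 20, 24, 24, 32, 47]


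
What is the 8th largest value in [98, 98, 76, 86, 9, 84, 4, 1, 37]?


Sort descending: [98, 98, 86, 84, 76, 37, 9, 4, 1]
The 8th element (1-indexed) is at index 7.
Value = 4
Final answer: 4


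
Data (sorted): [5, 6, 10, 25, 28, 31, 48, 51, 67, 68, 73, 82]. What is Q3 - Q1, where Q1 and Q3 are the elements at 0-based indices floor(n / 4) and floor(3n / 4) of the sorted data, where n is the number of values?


The data has n = 12 elements.
Q1 index = floor(12 / 4) = floor(3) = 3; Q3 index = floor(3 * 12 / 4) = floor(9) = 9
Q1 = element at index 3 = 25
Q3 = element at index 9 = 68
IQR = 68 - 25 = 43
Final answer: 43


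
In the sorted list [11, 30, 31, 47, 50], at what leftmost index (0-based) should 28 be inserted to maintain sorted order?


List is sorted: [11, 30, 31, 47, 50]
We need the leftmost position where 28 can be inserted, i.e. the first index whose element is >= 28 (or the end of the list if none is).
Binary search with low=0, high=5 (0-based indices):
  low=0, high=5, mid=2: a[2]=31 >= 28, so high = 2
  low=0, high=2, mid=1: a[1]=30 >= 28, so high = 1
  low=0, high=1, mid=0: a[0]=11 < 28, so low = 1
Now low = high = 1, so the insertion index is 1.
Final answer: 1


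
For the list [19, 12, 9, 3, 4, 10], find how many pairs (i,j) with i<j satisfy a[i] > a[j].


For each element, count the later elements that are smaller than it:
  19 (index 0): smaller elements after it = [12, 9, 3, 4, 10] -> 5
  12 (index 1): smaller elements after it = [9, 3, 4, 10] -> 4
  9 (index 2): smaller elements after it = [3, 4] -> 2
  3 (index 3): smaller elements after it = [] -> 0
  4 (index 4): smaller elements after it = [] -> 0
Total inversions = 5 + 4 + 2 + 0 + 0 = 11
Final answer: 11


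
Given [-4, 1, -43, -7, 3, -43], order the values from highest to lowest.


Original list: [-4, 1, -43, -7, 3, -43]
Repeatedly take the largest remaining element:
  Remaining [-4, 1, -43, -7, 3, -43] -> largest is 3
  Remaining [-4, 1, -43, -7, -43] -> largest is 1
  Remaining [-4, -43, -7, -43] -> largest is -4
  Remaining [-43, -7, -43] -> largest is -7
  Remaining [-43, -43] -> largest is -43
  Remaining [-43] -> largest is -43
Collecting the picks in order gives the descending list.
Final answer: [3, 1, -4, -7, -43, -43]


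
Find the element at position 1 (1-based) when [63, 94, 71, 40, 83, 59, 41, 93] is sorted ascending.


Sort ascending: [40, 41, 59, 63, 71, 83, 93, 94]
The 1st element (1-indexed) is at index 0.
Value = 40
Final answer: 40


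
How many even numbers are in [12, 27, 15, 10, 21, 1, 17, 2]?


Check each element:
  12 is even
  27 is odd
  15 is odd
  10 is even
  21 is odd
  1 is odd
  17 is odd
  2 is even
Evens: [12, 10, 2]
Count of evens = 3
Final answer: 3


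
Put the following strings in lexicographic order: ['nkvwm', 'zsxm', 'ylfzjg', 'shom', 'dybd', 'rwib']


Compare strings character by character (the first differing letter decides):
  'dybd' < 'nkvwm' since 'd' < 'n' at position 1
  'nkvwm' < 'rwib' since 'n' < 'r' at position 1
  'rwib' < 'shom' since 'r' < 's' at position 1
  'shom' < 'ylfzjg' since 's' < 'y' at position 1
  'ylfzjg' < 'zsxm' since 'y' < 'z' at position 1
Chaining these comparisons gives the alphabetical order.
Final answer: ['dybd', 'nkvwm', 'rwib', 'shom', 'ylfzjg', 'zsxm']


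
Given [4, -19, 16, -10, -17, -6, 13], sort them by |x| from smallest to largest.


Compute absolute values:
  |4| = 4
  |-19| = 19
  |16| = 16
  |-10| = 10
  |-17| = 17
  |-6| = 6
  |13| = 13
Absolute values in increasing order: 4 < 6 < 10 < 13 < 16 < 17 < 19
Listing the original numbers in that order gives the answer.
Final answer: [4, -6, -10, 13, 16, -17, -19]


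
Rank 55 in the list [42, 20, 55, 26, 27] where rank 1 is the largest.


Sort descending: [55, 42, 27, 26, 20]
Find 55 in the sorted list.
55 is at position 1.
Final answer: 1


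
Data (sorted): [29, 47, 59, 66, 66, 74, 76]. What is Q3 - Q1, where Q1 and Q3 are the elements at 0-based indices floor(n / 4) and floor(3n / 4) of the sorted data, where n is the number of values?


The data has n = 7 elements.
Q1 index = floor(7 / 4) = floor(1.75) = 1; Q3 index = floor(3 * 7 / 4) = floor(5.25) = 5
Q1 = element at index 1 = 47
Q3 = element at index 5 = 74
IQR = 74 - 47 = 27
Final answer: 27
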